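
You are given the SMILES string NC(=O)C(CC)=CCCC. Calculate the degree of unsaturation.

2

Degree of unsaturation = (number of rings) + (number of π bonds).
Ring closures in the SMILES: 0.
π bonds: 2 double bonds (each 1 DoU) → 2 DoU from unsaturation.
Total DoU = 0 + 2 = 2.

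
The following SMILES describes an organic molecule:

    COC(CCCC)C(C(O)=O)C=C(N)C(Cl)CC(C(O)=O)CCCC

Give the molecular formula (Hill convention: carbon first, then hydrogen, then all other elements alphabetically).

C18H32ClNO5

Walk through each heavy atom and fill implicit hydrogens from standard valence (C 4, N 3, O 2, S 2, halogen 1):
  atom 1: C, bond orders sum to 1 (valence 4) → 3 H
  atom 2: O, bond orders sum to 2 (valence 2) → 0 H
  atom 3: C, bond orders sum to 3 (valence 4) → 1 H
  atom 4: C, bond orders sum to 2 (valence 4) → 2 H
  atom 5: C, bond orders sum to 2 (valence 4) → 2 H
  atom 6: C, bond orders sum to 2 (valence 4) → 2 H
  atom 7: C, bond orders sum to 1 (valence 4) → 3 H
  atom 8: C, bond orders sum to 3 (valence 4) → 1 H
  atom 9: C, bond orders sum to 4 (valence 4) → 0 H
  atom 10: O, bond orders sum to 1 (valence 2) → 1 H
  atom 11: O, bond orders sum to 2 (valence 2) → 0 H
  atom 12: C, bond orders sum to 3 (valence 4) → 1 H
  atom 13: C, bond orders sum to 4 (valence 4) → 0 H
  atom 14: N, bond orders sum to 1 (valence 3) → 2 H
  atom 15: C, bond orders sum to 3 (valence 4) → 1 H
  atom 16: Cl (halogen, monovalent) → 0 H
  atom 17: C, bond orders sum to 2 (valence 4) → 2 H
  atom 18: C, bond orders sum to 3 (valence 4) → 1 H
  atom 19: C, bond orders sum to 4 (valence 4) → 0 H
  atom 20: O, bond orders sum to 1 (valence 2) → 1 H
  atom 21: O, bond orders sum to 2 (valence 2) → 0 H
  atom 22: C, bond orders sum to 2 (valence 4) → 2 H
  atom 23: C, bond orders sum to 2 (valence 4) → 2 H
  atom 24: C, bond orders sum to 2 (valence 4) → 2 H
  atom 25: C, bond orders sum to 1 (valence 4) → 3 H
Totals → C:18, H:32, Cl:1, N:1, O:5.
In Hill order: C18H32ClNO5.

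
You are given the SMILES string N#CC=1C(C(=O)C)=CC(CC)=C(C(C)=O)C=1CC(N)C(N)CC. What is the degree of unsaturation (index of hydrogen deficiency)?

Degree of unsaturation = (number of rings) + (number of π bonds).
Ring closures in the SMILES: 1.
π bonds: 5 double bonds (each 1 DoU), 1 triple bond (each 2 DoU) → 7 DoU from unsaturation.
Total DoU = 1 + 7 = 8.

8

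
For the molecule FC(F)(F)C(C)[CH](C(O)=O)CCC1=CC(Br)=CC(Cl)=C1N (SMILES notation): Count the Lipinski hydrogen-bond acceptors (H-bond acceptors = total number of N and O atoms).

N atoms: 1; O atoms: 2.
Lipinski HBA = 1 + 2 = 3.

3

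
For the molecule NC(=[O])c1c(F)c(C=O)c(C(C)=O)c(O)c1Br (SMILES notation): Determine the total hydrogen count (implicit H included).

Walk through each heavy atom and fill implicit hydrogens from standard valence (C 4, N 3, O 2, S 2, halogen 1); for lowercase aromatic atoms, an aromatic c carries 1 H when it has two neighbours and 0 H with three, and aromatic n carries 0 H:
  atom 1: N, bond orders sum to 1 (valence 3) → 2 H
  atom 2: C, bond orders sum to 4 (valence 4) → 0 H
  atom 3: O with explicit H count 0
  atom 4: aromatic c, 3 neighbours → 0 H
  atom 5: aromatic c, 3 neighbours → 0 H
  atom 6: F (halogen, monovalent) → 0 H
  atom 7: aromatic c, 3 neighbours → 0 H
  atom 8: C, bond orders sum to 3 (valence 4) → 1 H
  atom 9: O, bond orders sum to 2 (valence 2) → 0 H
  atom 10: aromatic c, 3 neighbours → 0 H
  atom 11: C, bond orders sum to 4 (valence 4) → 0 H
  atom 12: C, bond orders sum to 1 (valence 4) → 3 H
  atom 13: O, bond orders sum to 2 (valence 2) → 0 H
  atom 14: aromatic c, 3 neighbours → 0 H
  atom 15: O, bond orders sum to 1 (valence 2) → 1 H
  atom 16: aromatic c, 3 neighbours → 0 H
  atom 17: Br (halogen, monovalent) → 0 H
Total hydrogens: 7.

7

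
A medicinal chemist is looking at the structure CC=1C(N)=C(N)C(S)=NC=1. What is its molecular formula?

C6H9N3S

Walk through each heavy atom and fill implicit hydrogens from standard valence (C 4, N 3, O 2, S 2, halogen 1):
  atom 1: C, bond orders sum to 1 (valence 4) → 3 H
  atom 2: C, bond orders sum to 4 (valence 4) → 0 H
  atom 3: C, bond orders sum to 4 (valence 4) → 0 H
  atom 4: N, bond orders sum to 1 (valence 3) → 2 H
  atom 5: C, bond orders sum to 4 (valence 4) → 0 H
  atom 6: N, bond orders sum to 1 (valence 3) → 2 H
  atom 7: C, bond orders sum to 4 (valence 4) → 0 H
  atom 8: S, bond orders sum to 1 (valence 2) → 1 H
  atom 9: N, bond orders sum to 3 (valence 3) → 0 H
  atom 10: C, bond orders sum to 3 (valence 4) → 1 H
Totals → C:6, H:9, N:3, S:1.
In Hill order: C6H9N3S.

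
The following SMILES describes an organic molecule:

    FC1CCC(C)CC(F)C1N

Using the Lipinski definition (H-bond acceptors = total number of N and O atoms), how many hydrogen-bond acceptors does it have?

1

N atoms: 1; O atoms: 0.
Lipinski HBA = 1 + 0 = 1.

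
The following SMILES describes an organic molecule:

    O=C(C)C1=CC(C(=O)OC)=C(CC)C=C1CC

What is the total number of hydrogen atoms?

18

Walk through each heavy atom and fill implicit hydrogens from standard valence (C 4, N 3, O 2, S 2, halogen 1):
  atom 1: O, bond orders sum to 2 (valence 2) → 0 H
  atom 2: C, bond orders sum to 4 (valence 4) → 0 H
  atom 3: C, bond orders sum to 1 (valence 4) → 3 H
  atom 4: C, bond orders sum to 4 (valence 4) → 0 H
  atom 5: C, bond orders sum to 3 (valence 4) → 1 H
  atom 6: C, bond orders sum to 4 (valence 4) → 0 H
  atom 7: C, bond orders sum to 4 (valence 4) → 0 H
  atom 8: O, bond orders sum to 2 (valence 2) → 0 H
  atom 9: O, bond orders sum to 2 (valence 2) → 0 H
  atom 10: C, bond orders sum to 1 (valence 4) → 3 H
  atom 11: C, bond orders sum to 4 (valence 4) → 0 H
  atom 12: C, bond orders sum to 2 (valence 4) → 2 H
  atom 13: C, bond orders sum to 1 (valence 4) → 3 H
  atom 14: C, bond orders sum to 3 (valence 4) → 1 H
  atom 15: C, bond orders sum to 4 (valence 4) → 0 H
  atom 16: C, bond orders sum to 2 (valence 4) → 2 H
  atom 17: C, bond orders sum to 1 (valence 4) → 3 H
Total hydrogens: 18.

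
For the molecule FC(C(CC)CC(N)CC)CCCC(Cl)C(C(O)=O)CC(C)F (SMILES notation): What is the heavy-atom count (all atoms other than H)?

23

Every atom symbol written in the SMILES (organic subset) is one heavy atom; implicit H are not written.
Heavy atoms by element → C:17, Cl:1, F:2, N:1, O:2.
Total: 23.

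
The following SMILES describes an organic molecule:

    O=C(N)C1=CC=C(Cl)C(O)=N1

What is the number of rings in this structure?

1

In SMILES, each pair of matching ring-closure digits denotes one ring-closing bond; the number of such bonds equals the number of independent rings.
Ring-closure bonds here: 1.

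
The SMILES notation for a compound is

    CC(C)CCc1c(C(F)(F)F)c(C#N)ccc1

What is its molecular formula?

Walk through each heavy atom and fill implicit hydrogens from standard valence (C 4, N 3, O 2, S 2, halogen 1); for lowercase aromatic atoms, an aromatic c carries 1 H when it has two neighbours and 0 H with three, and aromatic n carries 0 H:
  atom 1: C, bond orders sum to 1 (valence 4) → 3 H
  atom 2: C, bond orders sum to 3 (valence 4) → 1 H
  atom 3: C, bond orders sum to 1 (valence 4) → 3 H
  atom 4: C, bond orders sum to 2 (valence 4) → 2 H
  atom 5: C, bond orders sum to 2 (valence 4) → 2 H
  atom 6: aromatic c, 3 neighbours → 0 H
  atom 7: aromatic c, 3 neighbours → 0 H
  atom 8: C, bond orders sum to 4 (valence 4) → 0 H
  atom 9: F (halogen, monovalent) → 0 H
  atom 10: F (halogen, monovalent) → 0 H
  atom 11: F (halogen, monovalent) → 0 H
  atom 12: aromatic c, 3 neighbours → 0 H
  atom 13: C, bond orders sum to 4 (valence 4) → 0 H
  atom 14: N, bond orders sum to 3 (valence 3) → 0 H
  atom 15: aromatic c, 2 neighbours → 1 H
  atom 16: aromatic c, 2 neighbours → 1 H
  atom 17: aromatic c, 2 neighbours → 1 H
Totals → C:13, H:14, F:3, N:1.

C13H14F3N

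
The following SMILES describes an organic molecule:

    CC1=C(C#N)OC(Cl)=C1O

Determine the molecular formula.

C6H4ClNO2

Walk through each heavy atom and fill implicit hydrogens from standard valence (C 4, N 3, O 2, S 2, halogen 1):
  atom 1: C, bond orders sum to 1 (valence 4) → 3 H
  atom 2: C, bond orders sum to 4 (valence 4) → 0 H
  atom 3: C, bond orders sum to 4 (valence 4) → 0 H
  atom 4: C, bond orders sum to 4 (valence 4) → 0 H
  atom 5: N, bond orders sum to 3 (valence 3) → 0 H
  atom 6: O, bond orders sum to 2 (valence 2) → 0 H
  atom 7: C, bond orders sum to 4 (valence 4) → 0 H
  atom 8: Cl (halogen, monovalent) → 0 H
  atom 9: C, bond orders sum to 4 (valence 4) → 0 H
  atom 10: O, bond orders sum to 1 (valence 2) → 1 H
Totals → C:6, H:4, Cl:1, N:1, O:2.
In Hill order: C6H4ClNO2.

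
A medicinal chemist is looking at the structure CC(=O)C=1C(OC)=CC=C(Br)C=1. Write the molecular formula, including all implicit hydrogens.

C9H9BrO2

Walk through each heavy atom and fill implicit hydrogens from standard valence (C 4, N 3, O 2, S 2, halogen 1):
  atom 1: C, bond orders sum to 1 (valence 4) → 3 H
  atom 2: C, bond orders sum to 4 (valence 4) → 0 H
  atom 3: O, bond orders sum to 2 (valence 2) → 0 H
  atom 4: C, bond orders sum to 4 (valence 4) → 0 H
  atom 5: C, bond orders sum to 4 (valence 4) → 0 H
  atom 6: O, bond orders sum to 2 (valence 2) → 0 H
  atom 7: C, bond orders sum to 1 (valence 4) → 3 H
  atom 8: C, bond orders sum to 3 (valence 4) → 1 H
  atom 9: C, bond orders sum to 3 (valence 4) → 1 H
  atom 10: C, bond orders sum to 4 (valence 4) → 0 H
  atom 11: Br (halogen, monovalent) → 0 H
  atom 12: C, bond orders sum to 3 (valence 4) → 1 H
Totals → C:9, H:9, Br:1, O:2.
In Hill order: C9H9BrO2.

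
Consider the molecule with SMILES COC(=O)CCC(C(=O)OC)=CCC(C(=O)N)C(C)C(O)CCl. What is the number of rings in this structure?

0

In SMILES, each pair of matching ring-closure digits denotes one ring-closing bond; the number of such bonds equals the number of independent rings.
Ring-closure bonds here: 0.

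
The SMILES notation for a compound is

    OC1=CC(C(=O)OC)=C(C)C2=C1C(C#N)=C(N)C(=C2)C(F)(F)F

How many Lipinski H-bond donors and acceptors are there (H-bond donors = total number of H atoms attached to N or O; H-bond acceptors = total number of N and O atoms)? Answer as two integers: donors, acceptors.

3, 5

Donors: find every N or O and count the H atoms it carries.
  atom 1 (O): bond orders sum to 1 → 1 H
  atom 6 (O): bond orders sum to 2 → 0 H
  atom 7 (O): bond orders sum to 2 → 0 H
  atom 15 (N): bond orders sum to 3 → 0 H
  atom 17 (N): bond orders sum to 1 → 2 H
Lipinski HBD = 3.
Acceptors: N atoms = 2, O atoms = 3 → HBA = 5.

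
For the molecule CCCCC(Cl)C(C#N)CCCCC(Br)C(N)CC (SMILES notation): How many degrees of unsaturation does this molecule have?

Degree of unsaturation = (number of rings) + (number of π bonds).
Ring closures in the SMILES: 0.
π bonds: 1 triple bond (each 2 DoU) → 2 DoU from unsaturation.
Total DoU = 0 + 2 = 2.

2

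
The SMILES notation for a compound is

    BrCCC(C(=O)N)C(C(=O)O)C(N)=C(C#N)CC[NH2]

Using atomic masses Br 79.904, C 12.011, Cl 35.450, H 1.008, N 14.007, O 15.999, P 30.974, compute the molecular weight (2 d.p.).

First, the molecular formula is C11H17BrN4O3 (counting implicit H from valence).
  Br: 1 × 79.904 = 79.904
  C: 11 × 12.011 = 132.121
  H: 17 × 1.008 = 17.136
  N: 4 × 14.007 = 56.028
  O: 3 × 15.999 = 47.997
Sum: 1×79.904 + 11×12.011 + 17×1.008 + 4×14.007 + 3×15.999 = 333.186 → 333.19 g/mol.

333.19 g/mol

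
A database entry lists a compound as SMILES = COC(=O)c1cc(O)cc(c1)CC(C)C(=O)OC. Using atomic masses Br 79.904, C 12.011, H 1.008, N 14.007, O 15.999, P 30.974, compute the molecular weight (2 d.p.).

First, the molecular formula is C13H16O5 (counting implicit H from valence).
  C: 13 × 12.011 = 156.143
  H: 16 × 1.008 = 16.128
  O: 5 × 15.999 = 79.995
Sum: 13×12.011 + 16×1.008 + 5×15.999 = 252.266 → 252.27 g/mol.

252.27 g/mol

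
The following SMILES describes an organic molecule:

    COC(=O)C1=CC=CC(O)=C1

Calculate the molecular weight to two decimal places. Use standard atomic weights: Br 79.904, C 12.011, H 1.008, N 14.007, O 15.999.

152.15 g/mol

First, the molecular formula is C8H8O3 (counting implicit H from valence).
  C: 8 × 12.011 = 96.088
  H: 8 × 1.008 = 8.064
  O: 3 × 15.999 = 47.997
Sum: 8×12.011 + 8×1.008 + 3×15.999 = 152.149 → 152.15 g/mol.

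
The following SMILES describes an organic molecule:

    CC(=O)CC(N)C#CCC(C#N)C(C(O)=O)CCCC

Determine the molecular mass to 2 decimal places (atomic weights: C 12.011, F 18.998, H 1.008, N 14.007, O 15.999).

278.35 g/mol

First, the molecular formula is C15H22N2O3 (counting implicit H from valence).
  C: 15 × 12.011 = 180.165
  H: 22 × 1.008 = 22.176
  N: 2 × 14.007 = 28.014
  O: 3 × 15.999 = 47.997
Sum: 15×12.011 + 22×1.008 + 2×14.007 + 3×15.999 = 278.352 → 278.35 g/mol.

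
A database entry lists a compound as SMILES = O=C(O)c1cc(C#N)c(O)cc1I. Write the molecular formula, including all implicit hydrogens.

C8H4INO3

Walk through each heavy atom and fill implicit hydrogens from standard valence (C 4, N 3, O 2, S 2, halogen 1); for lowercase aromatic atoms, an aromatic c carries 1 H when it has two neighbours and 0 H with three, and aromatic n carries 0 H:
  atom 1: O, bond orders sum to 2 (valence 2) → 0 H
  atom 2: C, bond orders sum to 4 (valence 4) → 0 H
  atom 3: O, bond orders sum to 1 (valence 2) → 1 H
  atom 4: aromatic c, 3 neighbours → 0 H
  atom 5: aromatic c, 2 neighbours → 1 H
  atom 6: aromatic c, 3 neighbours → 0 H
  atom 7: C, bond orders sum to 4 (valence 4) → 0 H
  atom 8: N, bond orders sum to 3 (valence 3) → 0 H
  atom 9: aromatic c, 3 neighbours → 0 H
  atom 10: O, bond orders sum to 1 (valence 2) → 1 H
  atom 11: aromatic c, 2 neighbours → 1 H
  atom 12: aromatic c, 3 neighbours → 0 H
  atom 13: I (halogen, monovalent) → 0 H
Totals → C:8, H:4, I:1, N:1, O:3.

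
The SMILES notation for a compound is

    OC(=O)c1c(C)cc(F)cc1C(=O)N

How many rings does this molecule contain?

In SMILES, each pair of matching ring-closure digits denotes one ring-closing bond; the number of such bonds equals the number of independent rings.
Ring-closure bonds here: 1.

1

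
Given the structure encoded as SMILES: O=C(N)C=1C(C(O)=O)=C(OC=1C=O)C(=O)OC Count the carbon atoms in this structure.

Count every carbon token in the SMILES (each C, including those in ring-closure positions and inside branches).
Carbon count: 9.

9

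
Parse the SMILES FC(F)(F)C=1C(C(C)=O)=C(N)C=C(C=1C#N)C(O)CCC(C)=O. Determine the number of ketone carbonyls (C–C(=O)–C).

2

The ketone motif appears at heavy-atom positions 7, 21 in the SMILES.
Other groups present: 1 hydroxyl, 1 nitrile, 1 primary amine.
Ketone count: 2.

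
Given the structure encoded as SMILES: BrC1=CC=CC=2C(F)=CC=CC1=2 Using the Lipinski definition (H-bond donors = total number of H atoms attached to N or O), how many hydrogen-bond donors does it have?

0

Donors: find every N or O and count the H atoms it carries.
  (no N or O atoms present)
Lipinski HBD = 0.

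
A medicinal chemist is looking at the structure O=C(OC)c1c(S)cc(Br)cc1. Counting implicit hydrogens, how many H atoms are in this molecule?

7

Walk through each heavy atom and fill implicit hydrogens from standard valence (C 4, N 3, O 2, S 2, halogen 1); for lowercase aromatic atoms, an aromatic c carries 1 H when it has two neighbours and 0 H with three, and aromatic n carries 0 H:
  atom 1: O, bond orders sum to 2 (valence 2) → 0 H
  atom 2: C, bond orders sum to 4 (valence 4) → 0 H
  atom 3: O, bond orders sum to 2 (valence 2) → 0 H
  atom 4: C, bond orders sum to 1 (valence 4) → 3 H
  atom 5: aromatic c, 3 neighbours → 0 H
  atom 6: aromatic c, 3 neighbours → 0 H
  atom 7: S, bond orders sum to 1 (valence 2) → 1 H
  atom 8: aromatic c, 2 neighbours → 1 H
  atom 9: aromatic c, 3 neighbours → 0 H
  atom 10: Br (halogen, monovalent) → 0 H
  atom 11: aromatic c, 2 neighbours → 1 H
  atom 12: aromatic c, 2 neighbours → 1 H
Total hydrogens: 7.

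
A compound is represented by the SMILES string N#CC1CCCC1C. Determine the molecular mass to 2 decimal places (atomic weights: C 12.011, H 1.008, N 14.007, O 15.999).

First, the molecular formula is C7H11N (counting implicit H from valence).
  C: 7 × 12.011 = 84.077
  H: 11 × 1.008 = 11.088
  N: 1 × 14.007 = 14.007
Sum: 7×12.011 + 11×1.008 + 1×14.007 = 109.172 → 109.17 g/mol.

109.17 g/mol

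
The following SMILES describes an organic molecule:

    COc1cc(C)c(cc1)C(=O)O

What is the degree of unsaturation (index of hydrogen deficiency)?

5

Molecular formula: C9H10O3.
DoU = (2C + 2 + N − H − X) / 2, where X is the halogen count and O/S are ignored.
    = (2·9 + 2 + 0 − 10 − 0) / 2 = 10 / 2 = 5.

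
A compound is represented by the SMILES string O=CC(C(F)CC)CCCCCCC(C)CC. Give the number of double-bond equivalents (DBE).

Molecular formula: C15H29FO.
DoU = (2C + 2 + N − H − X) / 2, where X is the halogen count and O/S are ignored.
    = (2·15 + 2 + 0 − 29 − 1) / 2 = 2 / 2 = 1.

1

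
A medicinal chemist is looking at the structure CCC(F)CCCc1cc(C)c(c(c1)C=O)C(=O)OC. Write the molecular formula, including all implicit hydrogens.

C16H21FO3

Walk through each heavy atom and fill implicit hydrogens from standard valence (C 4, N 3, O 2, S 2, halogen 1); for lowercase aromatic atoms, an aromatic c carries 1 H when it has two neighbours and 0 H with three, and aromatic n carries 0 H:
  atom 1: C, bond orders sum to 1 (valence 4) → 3 H
  atom 2: C, bond orders sum to 2 (valence 4) → 2 H
  atom 3: C, bond orders sum to 3 (valence 4) → 1 H
  atom 4: F (halogen, monovalent) → 0 H
  atom 5: C, bond orders sum to 2 (valence 4) → 2 H
  atom 6: C, bond orders sum to 2 (valence 4) → 2 H
  atom 7: C, bond orders sum to 2 (valence 4) → 2 H
  atom 8: aromatic c, 3 neighbours → 0 H
  atom 9: aromatic c, 2 neighbours → 1 H
  atom 10: aromatic c, 3 neighbours → 0 H
  atom 11: C, bond orders sum to 1 (valence 4) → 3 H
  atom 12: aromatic c, 3 neighbours → 0 H
  atom 13: aromatic c, 3 neighbours → 0 H
  atom 14: aromatic c, 2 neighbours → 1 H
  atom 15: C, bond orders sum to 3 (valence 4) → 1 H
  atom 16: O, bond orders sum to 2 (valence 2) → 0 H
  atom 17: C, bond orders sum to 4 (valence 4) → 0 H
  atom 18: O, bond orders sum to 2 (valence 2) → 0 H
  atom 19: O, bond orders sum to 2 (valence 2) → 0 H
  atom 20: C, bond orders sum to 1 (valence 4) → 3 H
Totals → C:16, H:21, F:1, O:3.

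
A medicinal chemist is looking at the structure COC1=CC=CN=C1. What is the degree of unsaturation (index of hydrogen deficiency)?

4

Molecular formula: C6H7NO.
DoU = (2C + 2 + N − H − X) / 2, where X is the halogen count and O/S are ignored.
    = (2·6 + 2 + 1 − 7 − 0) / 2 = 8 / 2 = 4.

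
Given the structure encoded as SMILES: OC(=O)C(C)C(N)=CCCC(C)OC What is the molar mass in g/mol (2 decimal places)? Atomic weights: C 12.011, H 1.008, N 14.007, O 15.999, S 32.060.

First, the molecular formula is C10H19NO3 (counting implicit H from valence).
  C: 10 × 12.011 = 120.110
  H: 19 × 1.008 = 19.152
  N: 1 × 14.007 = 14.007
  O: 3 × 15.999 = 47.997
Sum: 10×12.011 + 19×1.008 + 1×14.007 + 3×15.999 = 201.266 → 201.27 g/mol.

201.27 g/mol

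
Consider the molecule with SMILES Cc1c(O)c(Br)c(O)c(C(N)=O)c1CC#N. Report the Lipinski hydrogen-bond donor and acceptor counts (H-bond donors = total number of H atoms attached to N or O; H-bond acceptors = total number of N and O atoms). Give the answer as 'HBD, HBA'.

4, 5

Donors: find every N or O and count the H atoms it carries.
  atom 4 (O): bond orders sum to 1 → 1 H
  atom 8 (O): bond orders sum to 1 → 1 H
  atom 11 (N): bond orders sum to 1 → 2 H
  atom 12 (O): bond orders sum to 2 → 0 H
  atom 16 (N): bond orders sum to 3 → 0 H
Lipinski HBD = 4.
Acceptors: N atoms = 2, O atoms = 3 → HBA = 5.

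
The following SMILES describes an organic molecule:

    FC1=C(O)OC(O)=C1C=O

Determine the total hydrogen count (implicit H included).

3

Walk through each heavy atom and fill implicit hydrogens from standard valence (C 4, N 3, O 2, S 2, halogen 1):
  atom 1: F (halogen, monovalent) → 0 H
  atom 2: C, bond orders sum to 4 (valence 4) → 0 H
  atom 3: C, bond orders sum to 4 (valence 4) → 0 H
  atom 4: O, bond orders sum to 1 (valence 2) → 1 H
  atom 5: O, bond orders sum to 2 (valence 2) → 0 H
  atom 6: C, bond orders sum to 4 (valence 4) → 0 H
  atom 7: O, bond orders sum to 1 (valence 2) → 1 H
  atom 8: C, bond orders sum to 4 (valence 4) → 0 H
  atom 9: C, bond orders sum to 3 (valence 4) → 1 H
  atom 10: O, bond orders sum to 2 (valence 2) → 0 H
Total hydrogens: 3.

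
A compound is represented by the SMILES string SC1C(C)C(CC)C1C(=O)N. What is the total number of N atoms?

Scan the SMILES for N atoms (remember two-letter symbols like Cl and Br are single atoms).
Nitrogen count: 1.

1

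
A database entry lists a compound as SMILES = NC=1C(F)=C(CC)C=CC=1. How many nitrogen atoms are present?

1

Scan the SMILES for N atoms (remember two-letter symbols like Cl and Br are single atoms).
Nitrogen count: 1.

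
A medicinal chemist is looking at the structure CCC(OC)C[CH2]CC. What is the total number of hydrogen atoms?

18

Walk through each heavy atom and fill implicit hydrogens from standard valence (C 4, N 3, O 2, S 2, halogen 1):
  atom 1: C, bond orders sum to 1 (valence 4) → 3 H
  atom 2: C, bond orders sum to 2 (valence 4) → 2 H
  atom 3: C, bond orders sum to 3 (valence 4) → 1 H
  atom 4: O, bond orders sum to 2 (valence 2) → 0 H
  atom 5: C, bond orders sum to 1 (valence 4) → 3 H
  atom 6: C, bond orders sum to 2 (valence 4) → 2 H
  atom 7: C with explicit H count 2
  atom 8: C, bond orders sum to 2 (valence 4) → 2 H
  atom 9: C, bond orders sum to 1 (valence 4) → 3 H
Total hydrogens: 18.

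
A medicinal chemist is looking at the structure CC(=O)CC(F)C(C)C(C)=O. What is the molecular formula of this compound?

Walk through each heavy atom and fill implicit hydrogens from standard valence (C 4, N 3, O 2, S 2, halogen 1):
  atom 1: C, bond orders sum to 1 (valence 4) → 3 H
  atom 2: C, bond orders sum to 4 (valence 4) → 0 H
  atom 3: O, bond orders sum to 2 (valence 2) → 0 H
  atom 4: C, bond orders sum to 2 (valence 4) → 2 H
  atom 5: C, bond orders sum to 3 (valence 4) → 1 H
  atom 6: F (halogen, monovalent) → 0 H
  atom 7: C, bond orders sum to 3 (valence 4) → 1 H
  atom 8: C, bond orders sum to 1 (valence 4) → 3 H
  atom 9: C, bond orders sum to 4 (valence 4) → 0 H
  atom 10: C, bond orders sum to 1 (valence 4) → 3 H
  atom 11: O, bond orders sum to 2 (valence 2) → 0 H
Totals → C:8, H:13, F:1, O:2.
In Hill order: C8H13FO2.

C8H13FO2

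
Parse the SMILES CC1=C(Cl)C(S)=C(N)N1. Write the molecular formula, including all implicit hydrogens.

C5H7ClN2S

Walk through each heavy atom and fill implicit hydrogens from standard valence (C 4, N 3, O 2, S 2, halogen 1):
  atom 1: C, bond orders sum to 1 (valence 4) → 3 H
  atom 2: C, bond orders sum to 4 (valence 4) → 0 H
  atom 3: C, bond orders sum to 4 (valence 4) → 0 H
  atom 4: Cl (halogen, monovalent) → 0 H
  atom 5: C, bond orders sum to 4 (valence 4) → 0 H
  atom 6: S, bond orders sum to 1 (valence 2) → 1 H
  atom 7: C, bond orders sum to 4 (valence 4) → 0 H
  atom 8: N, bond orders sum to 1 (valence 3) → 2 H
  atom 9: N, bond orders sum to 2 (valence 3) → 1 H
Totals → C:5, H:7, Cl:1, N:2, S:1.
In Hill order: C5H7ClN2S.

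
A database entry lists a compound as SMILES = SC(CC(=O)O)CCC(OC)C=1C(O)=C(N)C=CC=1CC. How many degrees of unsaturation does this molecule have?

Degree of unsaturation = (number of rings) + (number of π bonds).
Ring closures in the SMILES: 1.
π bonds: 4 double bonds (each 1 DoU) → 4 DoU from unsaturation.
Total DoU = 1 + 4 = 5.

5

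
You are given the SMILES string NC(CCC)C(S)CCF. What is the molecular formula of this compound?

C7H16FNS

Walk through each heavy atom and fill implicit hydrogens from standard valence (C 4, N 3, O 2, S 2, halogen 1):
  atom 1: N, bond orders sum to 1 (valence 3) → 2 H
  atom 2: C, bond orders sum to 3 (valence 4) → 1 H
  atom 3: C, bond orders sum to 2 (valence 4) → 2 H
  atom 4: C, bond orders sum to 2 (valence 4) → 2 H
  atom 5: C, bond orders sum to 1 (valence 4) → 3 H
  atom 6: C, bond orders sum to 3 (valence 4) → 1 H
  atom 7: S, bond orders sum to 1 (valence 2) → 1 H
  atom 8: C, bond orders sum to 2 (valence 4) → 2 H
  atom 9: C, bond orders sum to 2 (valence 4) → 2 H
  atom 10: F (halogen, monovalent) → 0 H
Totals → C:7, H:16, F:1, N:1, S:1.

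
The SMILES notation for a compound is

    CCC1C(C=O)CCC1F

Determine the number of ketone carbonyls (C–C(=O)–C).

Scan the SMILES for the ketone motif — none present.
Groups that are present: 1 aldehyde.

0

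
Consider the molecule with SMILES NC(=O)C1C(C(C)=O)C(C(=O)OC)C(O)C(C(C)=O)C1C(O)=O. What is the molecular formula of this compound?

Walk through each heavy atom and fill implicit hydrogens from standard valence (C 4, N 3, O 2, S 2, halogen 1):
  atom 1: N, bond orders sum to 1 (valence 3) → 2 H
  atom 2: C, bond orders sum to 4 (valence 4) → 0 H
  atom 3: O, bond orders sum to 2 (valence 2) → 0 H
  atom 4: C, bond orders sum to 3 (valence 4) → 1 H
  atom 5: C, bond orders sum to 3 (valence 4) → 1 H
  atom 6: C, bond orders sum to 4 (valence 4) → 0 H
  atom 7: C, bond orders sum to 1 (valence 4) → 3 H
  atom 8: O, bond orders sum to 2 (valence 2) → 0 H
  atom 9: C, bond orders sum to 3 (valence 4) → 1 H
  atom 10: C, bond orders sum to 4 (valence 4) → 0 H
  atom 11: O, bond orders sum to 2 (valence 2) → 0 H
  atom 12: O, bond orders sum to 2 (valence 2) → 0 H
  atom 13: C, bond orders sum to 1 (valence 4) → 3 H
  atom 14: C, bond orders sum to 3 (valence 4) → 1 H
  atom 15: O, bond orders sum to 1 (valence 2) → 1 H
  atom 16: C, bond orders sum to 3 (valence 4) → 1 H
  atom 17: C, bond orders sum to 4 (valence 4) → 0 H
  atom 18: C, bond orders sum to 1 (valence 4) → 3 H
  atom 19: O, bond orders sum to 2 (valence 2) → 0 H
  atom 20: C, bond orders sum to 3 (valence 4) → 1 H
  atom 21: C, bond orders sum to 4 (valence 4) → 0 H
  atom 22: O, bond orders sum to 1 (valence 2) → 1 H
  atom 23: O, bond orders sum to 2 (valence 2) → 0 H
Totals → C:14, H:19, N:1, O:8.

C14H19NO8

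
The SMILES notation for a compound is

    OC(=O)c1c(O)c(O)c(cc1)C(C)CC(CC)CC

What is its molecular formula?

Walk through each heavy atom and fill implicit hydrogens from standard valence (C 4, N 3, O 2, S 2, halogen 1); for lowercase aromatic atoms, an aromatic c carries 1 H when it has two neighbours and 0 H with three, and aromatic n carries 0 H:
  atom 1: O, bond orders sum to 1 (valence 2) → 1 H
  atom 2: C, bond orders sum to 4 (valence 4) → 0 H
  atom 3: O, bond orders sum to 2 (valence 2) → 0 H
  atom 4: aromatic c, 3 neighbours → 0 H
  atom 5: aromatic c, 3 neighbours → 0 H
  atom 6: O, bond orders sum to 1 (valence 2) → 1 H
  atom 7: aromatic c, 3 neighbours → 0 H
  atom 8: O, bond orders sum to 1 (valence 2) → 1 H
  atom 9: aromatic c, 3 neighbours → 0 H
  atom 10: aromatic c, 2 neighbours → 1 H
  atom 11: aromatic c, 2 neighbours → 1 H
  atom 12: C, bond orders sum to 3 (valence 4) → 1 H
  atom 13: C, bond orders sum to 1 (valence 4) → 3 H
  atom 14: C, bond orders sum to 2 (valence 4) → 2 H
  atom 15: C, bond orders sum to 3 (valence 4) → 1 H
  atom 16: C, bond orders sum to 2 (valence 4) → 2 H
  atom 17: C, bond orders sum to 1 (valence 4) → 3 H
  atom 18: C, bond orders sum to 2 (valence 4) → 2 H
  atom 19: C, bond orders sum to 1 (valence 4) → 3 H
Totals → C:15, H:22, O:4.

C15H22O4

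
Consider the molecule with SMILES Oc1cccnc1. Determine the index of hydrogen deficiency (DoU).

4

Molecular formula: C5H5NO.
DoU = (2C + 2 + N − H − X) / 2, where X is the halogen count and O/S are ignored.
    = (2·5 + 2 + 1 − 5 − 0) / 2 = 8 / 2 = 4.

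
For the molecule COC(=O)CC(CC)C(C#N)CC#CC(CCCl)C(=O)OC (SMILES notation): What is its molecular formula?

Walk through each heavy atom and fill implicit hydrogens from standard valence (C 4, N 3, O 2, S 2, halogen 1):
  atom 1: C, bond orders sum to 1 (valence 4) → 3 H
  atom 2: O, bond orders sum to 2 (valence 2) → 0 H
  atom 3: C, bond orders sum to 4 (valence 4) → 0 H
  atom 4: O, bond orders sum to 2 (valence 2) → 0 H
  atom 5: C, bond orders sum to 2 (valence 4) → 2 H
  atom 6: C, bond orders sum to 3 (valence 4) → 1 H
  atom 7: C, bond orders sum to 2 (valence 4) → 2 H
  atom 8: C, bond orders sum to 1 (valence 4) → 3 H
  atom 9: C, bond orders sum to 3 (valence 4) → 1 H
  atom 10: C, bond orders sum to 4 (valence 4) → 0 H
  atom 11: N, bond orders sum to 3 (valence 3) → 0 H
  atom 12: C, bond orders sum to 2 (valence 4) → 2 H
  atom 13: C, bond orders sum to 4 (valence 4) → 0 H
  atom 14: C, bond orders sum to 4 (valence 4) → 0 H
  atom 15: C, bond orders sum to 3 (valence 4) → 1 H
  atom 16: C, bond orders sum to 2 (valence 4) → 2 H
  atom 17: C, bond orders sum to 2 (valence 4) → 2 H
  atom 18: Cl (halogen, monovalent) → 0 H
  atom 19: C, bond orders sum to 4 (valence 4) → 0 H
  atom 20: O, bond orders sum to 2 (valence 2) → 0 H
  atom 21: O, bond orders sum to 2 (valence 2) → 0 H
  atom 22: C, bond orders sum to 1 (valence 4) → 3 H
Totals → C:16, H:22, Cl:1, N:1, O:4.
In Hill order: C16H22ClNO4.

C16H22ClNO4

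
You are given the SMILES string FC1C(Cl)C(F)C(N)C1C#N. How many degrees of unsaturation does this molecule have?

Degree of unsaturation = (number of rings) + (number of π bonds).
Ring closures in the SMILES: 1.
π bonds: 1 triple bond (each 2 DoU) → 2 DoU from unsaturation.
Total DoU = 1 + 2 = 3.

3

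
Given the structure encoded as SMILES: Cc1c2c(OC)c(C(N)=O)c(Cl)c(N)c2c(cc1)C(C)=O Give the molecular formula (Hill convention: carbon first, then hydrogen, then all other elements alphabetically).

Walk through each heavy atom and fill implicit hydrogens from standard valence (C 4, N 3, O 2, S 2, halogen 1); for lowercase aromatic atoms, an aromatic c carries 1 H when it has two neighbours and 0 H with three, and aromatic n carries 0 H:
  atom 1: C, bond orders sum to 1 (valence 4) → 3 H
  atom 2: aromatic c, 3 neighbours → 0 H
  atom 3: aromatic c, 3 neighbours → 0 H
  atom 4: aromatic c, 3 neighbours → 0 H
  atom 5: O, bond orders sum to 2 (valence 2) → 0 H
  atom 6: C, bond orders sum to 1 (valence 4) → 3 H
  atom 7: aromatic c, 3 neighbours → 0 H
  atom 8: C, bond orders sum to 4 (valence 4) → 0 H
  atom 9: N, bond orders sum to 1 (valence 3) → 2 H
  atom 10: O, bond orders sum to 2 (valence 2) → 0 H
  atom 11: aromatic c, 3 neighbours → 0 H
  atom 12: Cl (halogen, monovalent) → 0 H
  atom 13: aromatic c, 3 neighbours → 0 H
  atom 14: N, bond orders sum to 1 (valence 3) → 2 H
  atom 15: aromatic c, 3 neighbours → 0 H
  atom 16: aromatic c, 3 neighbours → 0 H
  atom 17: aromatic c, 2 neighbours → 1 H
  atom 18: aromatic c, 2 neighbours → 1 H
  atom 19: C, bond orders sum to 4 (valence 4) → 0 H
  atom 20: C, bond orders sum to 1 (valence 4) → 3 H
  atom 21: O, bond orders sum to 2 (valence 2) → 0 H
Totals → C:15, H:15, Cl:1, N:2, O:3.
In Hill order: C15H15ClN2O3.

C15H15ClN2O3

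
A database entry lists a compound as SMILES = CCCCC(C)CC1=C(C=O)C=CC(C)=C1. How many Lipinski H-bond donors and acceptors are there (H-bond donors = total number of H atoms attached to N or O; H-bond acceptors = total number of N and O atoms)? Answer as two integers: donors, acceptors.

0, 1

Donors: find every N or O and count the H atoms it carries.
  atom 11 (O): bond orders sum to 2 → 0 H
Lipinski HBD = 0.
Acceptors: N atoms = 0, O atoms = 1 → HBA = 1.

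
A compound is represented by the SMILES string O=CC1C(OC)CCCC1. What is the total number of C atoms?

8

Count every carbon token in the SMILES (each C, including those in ring-closure positions and inside branches).
Carbon count: 8.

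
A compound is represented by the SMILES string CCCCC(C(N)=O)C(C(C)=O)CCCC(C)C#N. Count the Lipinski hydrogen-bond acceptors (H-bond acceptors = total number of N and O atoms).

4

N atoms: 2; O atoms: 2.
Lipinski HBA = 2 + 2 = 4.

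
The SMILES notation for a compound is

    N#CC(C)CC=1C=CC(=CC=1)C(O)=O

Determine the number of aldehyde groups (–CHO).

0

Scan the SMILES for the aldehyde motif — none present.
Groups that are present: 1 carboxylic acid, 1 nitrile.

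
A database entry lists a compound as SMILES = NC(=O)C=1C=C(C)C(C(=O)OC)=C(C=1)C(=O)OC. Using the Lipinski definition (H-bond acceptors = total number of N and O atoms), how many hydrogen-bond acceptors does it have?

6

N atoms: 1; O atoms: 5.
Lipinski HBA = 1 + 5 = 6.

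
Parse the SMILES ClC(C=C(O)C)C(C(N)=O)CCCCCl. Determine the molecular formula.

Walk through each heavy atom and fill implicit hydrogens from standard valence (C 4, N 3, O 2, S 2, halogen 1):
  atom 1: Cl (halogen, monovalent) → 0 H
  atom 2: C, bond orders sum to 3 (valence 4) → 1 H
  atom 3: C, bond orders sum to 3 (valence 4) → 1 H
  atom 4: C, bond orders sum to 4 (valence 4) → 0 H
  atom 5: O, bond orders sum to 1 (valence 2) → 1 H
  atom 6: C, bond orders sum to 1 (valence 4) → 3 H
  atom 7: C, bond orders sum to 3 (valence 4) → 1 H
  atom 8: C, bond orders sum to 4 (valence 4) → 0 H
  atom 9: N, bond orders sum to 1 (valence 3) → 2 H
  atom 10: O, bond orders sum to 2 (valence 2) → 0 H
  atom 11: C, bond orders sum to 2 (valence 4) → 2 H
  atom 12: C, bond orders sum to 2 (valence 4) → 2 H
  atom 13: C, bond orders sum to 2 (valence 4) → 2 H
  atom 14: C, bond orders sum to 2 (valence 4) → 2 H
  atom 15: Cl (halogen, monovalent) → 0 H
Totals → C:10, H:17, Cl:2, N:1, O:2.
In Hill order: C10H17Cl2NO2.

C10H17Cl2NO2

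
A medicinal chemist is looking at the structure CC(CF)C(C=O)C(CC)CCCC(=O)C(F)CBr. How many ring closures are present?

0

In SMILES, each pair of matching ring-closure digits denotes one ring-closing bond; the number of such bonds equals the number of independent rings.
Ring-closure bonds here: 0.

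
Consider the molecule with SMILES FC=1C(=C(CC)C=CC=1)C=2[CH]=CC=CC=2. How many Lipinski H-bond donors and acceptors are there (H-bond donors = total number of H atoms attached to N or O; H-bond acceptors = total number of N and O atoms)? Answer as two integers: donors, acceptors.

Donors: find every N or O and count the H atoms it carries.
  (no N or O atoms present)
Lipinski HBD = 0.
Acceptors: N atoms = 0, O atoms = 0 → HBA = 0.

0, 0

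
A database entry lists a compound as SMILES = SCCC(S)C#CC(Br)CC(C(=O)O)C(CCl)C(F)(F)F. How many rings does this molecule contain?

In SMILES, each pair of matching ring-closure digits denotes one ring-closing bond; the number of such bonds equals the number of independent rings.
Ring-closure bonds here: 0.

0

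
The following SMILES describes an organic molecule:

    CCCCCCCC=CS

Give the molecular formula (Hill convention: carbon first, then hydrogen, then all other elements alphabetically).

C9H18S

Walk through each heavy atom and fill implicit hydrogens from standard valence (C 4, N 3, O 2, S 2, halogen 1):
  atom 1: C, bond orders sum to 1 (valence 4) → 3 H
  atom 2: C, bond orders sum to 2 (valence 4) → 2 H
  atom 3: C, bond orders sum to 2 (valence 4) → 2 H
  atom 4: C, bond orders sum to 2 (valence 4) → 2 H
  atom 5: C, bond orders sum to 2 (valence 4) → 2 H
  atom 6: C, bond orders sum to 2 (valence 4) → 2 H
  atom 7: C, bond orders sum to 2 (valence 4) → 2 H
  atom 8: C, bond orders sum to 3 (valence 4) → 1 H
  atom 9: C, bond orders sum to 3 (valence 4) → 1 H
  atom 10: S, bond orders sum to 1 (valence 2) → 1 H
Totals → C:9, H:18, S:1.
In Hill order: C9H18S.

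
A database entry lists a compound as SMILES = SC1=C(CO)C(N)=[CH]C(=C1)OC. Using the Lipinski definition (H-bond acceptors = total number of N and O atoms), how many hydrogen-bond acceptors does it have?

3

N atoms: 1; O atoms: 2.
Lipinski HBA = 1 + 2 = 3.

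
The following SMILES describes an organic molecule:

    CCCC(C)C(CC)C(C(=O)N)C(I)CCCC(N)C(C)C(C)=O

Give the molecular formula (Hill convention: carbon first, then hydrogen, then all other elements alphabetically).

C19H37IN2O2

Walk through each heavy atom and fill implicit hydrogens from standard valence (C 4, N 3, O 2, S 2, halogen 1):
  atom 1: C, bond orders sum to 1 (valence 4) → 3 H
  atom 2: C, bond orders sum to 2 (valence 4) → 2 H
  atom 3: C, bond orders sum to 2 (valence 4) → 2 H
  atom 4: C, bond orders sum to 3 (valence 4) → 1 H
  atom 5: C, bond orders sum to 1 (valence 4) → 3 H
  atom 6: C, bond orders sum to 3 (valence 4) → 1 H
  atom 7: C, bond orders sum to 2 (valence 4) → 2 H
  atom 8: C, bond orders sum to 1 (valence 4) → 3 H
  atom 9: C, bond orders sum to 3 (valence 4) → 1 H
  atom 10: C, bond orders sum to 4 (valence 4) → 0 H
  atom 11: O, bond orders sum to 2 (valence 2) → 0 H
  atom 12: N, bond orders sum to 1 (valence 3) → 2 H
  atom 13: C, bond orders sum to 3 (valence 4) → 1 H
  atom 14: I (halogen, monovalent) → 0 H
  atom 15: C, bond orders sum to 2 (valence 4) → 2 H
  atom 16: C, bond orders sum to 2 (valence 4) → 2 H
  atom 17: C, bond orders sum to 2 (valence 4) → 2 H
  atom 18: C, bond orders sum to 3 (valence 4) → 1 H
  atom 19: N, bond orders sum to 1 (valence 3) → 2 H
  atom 20: C, bond orders sum to 3 (valence 4) → 1 H
  atom 21: C, bond orders sum to 1 (valence 4) → 3 H
  atom 22: C, bond orders sum to 4 (valence 4) → 0 H
  atom 23: C, bond orders sum to 1 (valence 4) → 3 H
  atom 24: O, bond orders sum to 2 (valence 2) → 0 H
Totals → C:19, H:37, I:1, N:2, O:2.
In Hill order: C19H37IN2O2.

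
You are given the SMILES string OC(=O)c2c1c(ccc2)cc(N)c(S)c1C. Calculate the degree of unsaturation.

Molecular formula: C12H11NO2S.
DoU = (2C + 2 + N − H − X) / 2, where X is the halogen count and O/S are ignored.
    = (2·12 + 2 + 1 − 11 − 0) / 2 = 16 / 2 = 8.

8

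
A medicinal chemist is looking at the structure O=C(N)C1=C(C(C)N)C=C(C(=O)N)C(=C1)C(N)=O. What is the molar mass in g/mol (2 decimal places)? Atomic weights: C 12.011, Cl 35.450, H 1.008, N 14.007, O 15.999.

First, the molecular formula is C11H14N4O3 (counting implicit H from valence).
  C: 11 × 12.011 = 132.121
  H: 14 × 1.008 = 14.112
  N: 4 × 14.007 = 56.028
  O: 3 × 15.999 = 47.997
Sum: 11×12.011 + 14×1.008 + 4×14.007 + 3×15.999 = 250.258 → 250.26 g/mol.

250.26 g/mol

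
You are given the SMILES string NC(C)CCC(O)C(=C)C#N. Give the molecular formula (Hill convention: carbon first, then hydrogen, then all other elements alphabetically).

C8H14N2O

Walk through each heavy atom and fill implicit hydrogens from standard valence (C 4, N 3, O 2, S 2, halogen 1):
  atom 1: N, bond orders sum to 1 (valence 3) → 2 H
  atom 2: C, bond orders sum to 3 (valence 4) → 1 H
  atom 3: C, bond orders sum to 1 (valence 4) → 3 H
  atom 4: C, bond orders sum to 2 (valence 4) → 2 H
  atom 5: C, bond orders sum to 2 (valence 4) → 2 H
  atom 6: C, bond orders sum to 3 (valence 4) → 1 H
  atom 7: O, bond orders sum to 1 (valence 2) → 1 H
  atom 8: C, bond orders sum to 4 (valence 4) → 0 H
  atom 9: C, bond orders sum to 2 (valence 4) → 2 H
  atom 10: C, bond orders sum to 4 (valence 4) → 0 H
  atom 11: N, bond orders sum to 3 (valence 3) → 0 H
Totals → C:8, H:14, N:2, O:1.
In Hill order: C8H14N2O.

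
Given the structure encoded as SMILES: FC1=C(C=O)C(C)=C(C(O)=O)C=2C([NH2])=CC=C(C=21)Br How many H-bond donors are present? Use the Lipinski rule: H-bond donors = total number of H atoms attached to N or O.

Donors: find every N or O and count the H atoms it carries.
  atom 5 (O): bond orders sum to 2 → 0 H
  atom 10 (O): bond orders sum to 1 → 1 H
  atom 11 (O): bond orders sum to 2 → 0 H
  atom 14 (N): bond orders sum to 1 → 2 H
Lipinski HBD = 3.

3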